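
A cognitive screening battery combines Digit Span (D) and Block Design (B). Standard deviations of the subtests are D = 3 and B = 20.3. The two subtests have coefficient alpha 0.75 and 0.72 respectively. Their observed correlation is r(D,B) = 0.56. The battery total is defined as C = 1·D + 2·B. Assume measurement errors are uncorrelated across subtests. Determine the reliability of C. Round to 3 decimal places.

0.741

Var(C) = 3² + 2²·20.3² + 2·[2·3·20.3·0.56] = 1657.36 + 136.416 = 1793.78.
With uncorrelated errors the cross-covariances are all true-score covariance, so they carry over unchanged; only the diagonal terms shrink to ρᵢσᵢ².
True-score variance = [3²·0.75 + 2²·20.3²·0.72] + 136.416 = 1193.57 + 136.416 = 1329.99.
Reliability = 1329.99 / 1793.78 = 0.741.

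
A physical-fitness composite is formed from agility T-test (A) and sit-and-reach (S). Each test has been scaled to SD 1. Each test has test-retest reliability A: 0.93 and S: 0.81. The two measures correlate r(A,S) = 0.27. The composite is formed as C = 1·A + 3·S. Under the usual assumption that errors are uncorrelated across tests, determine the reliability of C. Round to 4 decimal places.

0.8468

Var(C) = 1 + 3² + 2·[3·0.27] = 10 + 1.62 = 11.62.
With uncorrelated errors the cross-covariances are all true-score covariance, so they carry over unchanged; only the diagonal terms shrink to ρᵢσᵢ².
True-score variance = [0.93 + 3²·0.81] + 1.62 = 8.22 + 1.62 = 9.84.
Reliability = 9.84 / 11.62 = 0.8468.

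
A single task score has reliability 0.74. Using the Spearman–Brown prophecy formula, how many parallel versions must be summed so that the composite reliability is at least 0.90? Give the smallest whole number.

4

k ≥ ρ*(1−ρ₁)/(ρ₁(1−ρ*)) = 0.90·0.26 / (0.74·0.10) = 3.162.
Smallest integer k = 4.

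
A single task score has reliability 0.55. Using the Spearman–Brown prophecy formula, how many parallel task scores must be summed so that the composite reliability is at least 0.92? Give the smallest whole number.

k ≥ ρ*(1−ρ₁)/(ρ₁(1−ρ*)) = 0.92·0.45 / (0.55·0.08) = 9.409.
Smallest integer k = 10.

10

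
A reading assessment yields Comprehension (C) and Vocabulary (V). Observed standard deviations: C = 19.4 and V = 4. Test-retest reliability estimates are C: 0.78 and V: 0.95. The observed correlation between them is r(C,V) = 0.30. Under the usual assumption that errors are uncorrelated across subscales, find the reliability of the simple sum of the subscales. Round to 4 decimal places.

Var(C+V) = 19.4² + 4² + 2·[19.4·4·0.30] = 392.36 + 46.56 = 438.92.
With uncorrelated errors the cross-covariances are all true-score covariance, so they carry over unchanged; only the diagonal terms shrink to ρᵢσᵢ².
True-score variance = [19.4²·0.78 + 4²·0.95] + 46.56 = 308.761 + 46.56 = 355.321.
Reliability = 355.321 / 438.92 = 0.8095.

0.8095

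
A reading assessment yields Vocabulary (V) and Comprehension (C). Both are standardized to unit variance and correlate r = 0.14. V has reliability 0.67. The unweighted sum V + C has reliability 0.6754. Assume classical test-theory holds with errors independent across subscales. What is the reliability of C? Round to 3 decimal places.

0.590

Var(V+C) = 2 + 2·0.14 = 2.280.
True-score variance = ρ_V + ρ_C + 2·0.14, so 0.6754 = (0.67 + ρ_C + 0.28) / 2.280.
ρ_C = 0.6754·2.280 − 0.67 − 0.28 = 0.590.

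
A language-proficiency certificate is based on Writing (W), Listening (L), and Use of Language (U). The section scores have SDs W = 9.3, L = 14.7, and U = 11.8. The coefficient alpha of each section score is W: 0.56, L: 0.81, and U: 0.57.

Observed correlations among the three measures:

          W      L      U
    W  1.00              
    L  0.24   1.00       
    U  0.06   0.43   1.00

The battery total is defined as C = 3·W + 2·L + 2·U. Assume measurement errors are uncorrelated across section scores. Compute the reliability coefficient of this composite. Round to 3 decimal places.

0.772

Var(C) = 3²·9.3² + 2²·14.7² + 2²·11.8² + 2·[6·9.3·14.7·0.24 + 6·9.3·11.8·0.06 + 4·14.7·11.8·0.43] = 2199.73 + 1069.44 = 3269.17.
With uncorrelated errors the cross-covariances are all true-score covariance, so they carry over unchanged; only the diagonal terms shrink to ρᵢσᵢ².
True-score variance = [3²·9.3²·0.56 + 2²·14.7²·0.81 + 2²·11.8²·0.57] + 1069.44 = 1453.51 + 1069.44 = 2522.95.
Reliability = 2522.95 / 3269.17 = 0.772.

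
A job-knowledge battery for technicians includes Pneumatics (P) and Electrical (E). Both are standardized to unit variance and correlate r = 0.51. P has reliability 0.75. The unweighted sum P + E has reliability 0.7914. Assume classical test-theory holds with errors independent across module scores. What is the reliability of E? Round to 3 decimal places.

Var(P+E) = 2 + 2·0.51 = 3.020.
True-score variance = ρ_P + ρ_E + 2·0.51, so 0.7914 = (0.75 + ρ_E + 1.02) / 3.020.
ρ_E = 0.7914·3.020 − 0.75 − 1.02 = 0.620.

0.620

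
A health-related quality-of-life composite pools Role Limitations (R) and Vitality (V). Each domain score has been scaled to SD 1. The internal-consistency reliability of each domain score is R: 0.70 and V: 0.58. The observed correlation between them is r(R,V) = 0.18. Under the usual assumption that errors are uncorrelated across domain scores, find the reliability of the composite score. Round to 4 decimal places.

Var(R+V) = 2 + 2·[0.18] = 2 + 0.36 = 2.36.
With uncorrelated errors the cross-covariances are all true-score covariance, so they carry over unchanged; only the diagonal terms shrink to ρᵢσᵢ².
True-score variance = [0.70 + 0.58] + 0.36 = 1.28 + 0.36 = 1.64.
Reliability = 1.64 / 2.36 = 0.6949.

0.6949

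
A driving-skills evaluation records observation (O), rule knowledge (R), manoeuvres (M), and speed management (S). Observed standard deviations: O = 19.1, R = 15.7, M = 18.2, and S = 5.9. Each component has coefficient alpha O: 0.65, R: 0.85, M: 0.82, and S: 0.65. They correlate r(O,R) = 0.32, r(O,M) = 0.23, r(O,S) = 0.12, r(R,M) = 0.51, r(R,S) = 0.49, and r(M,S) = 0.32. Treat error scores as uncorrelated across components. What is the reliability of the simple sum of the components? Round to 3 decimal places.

0.869

Var(O+R+M+S) = 19.1² + 15.7² + 18.2² + 5.9² + 2·[19.1·15.7·0.32 + 19.1·18.2·0.23 + 19.1·5.9·0.12 + 15.7·18.2·0.51 + 15.7·5.9·0.49 + 18.2·5.9·0.32] = 977.35 + 829.823 = 1807.17.
With uncorrelated errors the cross-covariances are all true-score covariance, so they carry over unchanged; only the diagonal terms shrink to ρᵢσᵢ².
True-score variance = [19.1²·0.65 + 15.7²·0.85 + 18.2²·0.82 + 5.9²·0.65] + 829.823 = 740.886 + 829.823 = 1570.71.
Reliability = 1570.71 / 1807.17 = 0.869.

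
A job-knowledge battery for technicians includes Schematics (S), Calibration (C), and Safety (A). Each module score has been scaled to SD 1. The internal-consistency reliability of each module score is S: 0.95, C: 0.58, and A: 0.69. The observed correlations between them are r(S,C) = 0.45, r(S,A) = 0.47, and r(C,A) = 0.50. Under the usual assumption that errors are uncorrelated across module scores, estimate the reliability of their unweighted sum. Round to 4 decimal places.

0.8664

Var(S+C+A) = 3 + 2·[0.45 + 0.47 + 0.50] = 3 + 2.84 = 5.84.
Under uncorrelated errors the observed covariances equal the true-score covariances, so only the own-variance terms attenuate.
True-score variance = [0.95 + 0.58 + 0.69] + 2.84 = 2.22 + 2.84 = 5.06.
Reliability = 5.06 / 5.84 = 0.8664.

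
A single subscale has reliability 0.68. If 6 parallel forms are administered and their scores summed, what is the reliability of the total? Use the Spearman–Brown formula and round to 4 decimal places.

0.9273

ρ_k = kρ / (1 + (k−1)ρ) = 6·0.68 / (1 + 5·0.68) = 4.080 / 4.400 = 0.9273.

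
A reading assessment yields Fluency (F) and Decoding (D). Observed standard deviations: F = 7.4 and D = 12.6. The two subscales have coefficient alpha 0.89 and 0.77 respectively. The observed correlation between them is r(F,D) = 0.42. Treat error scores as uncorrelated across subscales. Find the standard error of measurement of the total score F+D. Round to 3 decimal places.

6.522

Var(total) = 213.52 + 78.3216 = 291.842.
True-score variance = 170.982 + 78.3216 = 249.303, so reliability = 0.8542.
Error variance = 291.842 − 249.303 = 42.5384; SEM = √42.5384 = 6.522.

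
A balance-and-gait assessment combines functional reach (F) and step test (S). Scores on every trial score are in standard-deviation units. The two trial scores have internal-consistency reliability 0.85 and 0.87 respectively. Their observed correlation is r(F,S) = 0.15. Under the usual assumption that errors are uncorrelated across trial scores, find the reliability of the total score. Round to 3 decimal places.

Var(F+S) = 2 + 2·[0.15] = 2 + 0.3 = 2.3.
Under uncorrelated errors the observed covariances equal the true-score covariances, so only the own-variance terms attenuate.
True-score variance = [0.85 + 0.87] + 0.3 = 1.72 + 0.3 = 2.02.
Reliability = 2.02 / 2.3 = 0.878.

0.878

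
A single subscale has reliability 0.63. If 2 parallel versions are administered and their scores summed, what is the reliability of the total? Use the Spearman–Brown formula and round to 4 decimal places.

ρ_k = kρ / (1 + (k−1)ρ) = 2·0.63 / (1 + 1·0.63) = 1.260 / 1.630 = 0.7730.

0.7730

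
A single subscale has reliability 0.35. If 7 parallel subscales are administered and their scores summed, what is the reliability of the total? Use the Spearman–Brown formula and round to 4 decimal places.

ρ_k = kρ / (1 + (k−1)ρ) = 7·0.35 / (1 + 6·0.35) = 2.450 / 3.100 = 0.7903.

0.7903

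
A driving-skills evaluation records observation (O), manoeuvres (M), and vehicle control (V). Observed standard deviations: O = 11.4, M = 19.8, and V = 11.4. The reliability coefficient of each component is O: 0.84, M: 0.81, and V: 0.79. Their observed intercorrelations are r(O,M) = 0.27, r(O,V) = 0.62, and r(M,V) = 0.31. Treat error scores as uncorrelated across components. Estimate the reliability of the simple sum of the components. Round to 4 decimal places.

0.8860

Var(O+M+V) = 11.4² + 19.8² + 11.4² + 2·[11.4·19.8·0.27 + 11.4·11.4·0.62 + 19.8·11.4·0.31] = 651.96 + 422.986 = 1074.95.
Because errors are independent across components, Cov(Tᵢ,Tⱼ) = Cov(Xᵢ,Xⱼ); the off-diagonal part of the true-score variance is the same as above.
True-score variance = [11.4²·0.84 + 19.8²·0.81 + 11.4²·0.79] + 422.986 = 529.387 + 422.986 = 952.373.
Reliability = 952.373 / 1074.95 = 0.8860.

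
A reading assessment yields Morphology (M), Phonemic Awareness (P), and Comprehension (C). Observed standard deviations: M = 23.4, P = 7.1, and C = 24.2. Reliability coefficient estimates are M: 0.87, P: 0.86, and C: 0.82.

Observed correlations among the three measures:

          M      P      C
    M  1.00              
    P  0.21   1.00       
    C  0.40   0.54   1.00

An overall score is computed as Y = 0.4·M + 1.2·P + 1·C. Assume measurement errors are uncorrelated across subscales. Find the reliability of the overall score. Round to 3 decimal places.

0.893

Var(Y) = 0.4²·23.4² + 1.2²·7.1² + 24.2² + 2·[0.48·23.4·7.1·0.21 + 0.4·23.4·24.2·0.40 + 1.2·7.1·24.2·0.54] = 745.84 + 437.382 = 1183.22.
With uncorrelated errors the cross-covariances are all true-score covariance, so they carry over unchanged; only the diagonal terms shrink to ρᵢσᵢ².
True-score variance = [0.4²·23.4²·0.87 + 1.2²·7.1²·0.86 + 24.2²·0.82] + 437.382 = 618.873 + 437.382 = 1056.26.
Reliability = 1056.26 / 1183.22 = 0.893.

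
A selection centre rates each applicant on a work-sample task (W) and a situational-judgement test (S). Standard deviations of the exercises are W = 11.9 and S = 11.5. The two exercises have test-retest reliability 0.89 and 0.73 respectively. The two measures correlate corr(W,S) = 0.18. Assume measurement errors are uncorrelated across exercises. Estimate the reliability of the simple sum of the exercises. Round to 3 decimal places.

0.841

Var(W+S) = 11.9² + 11.5² + 2·[11.9·11.5·0.18] = 273.86 + 49.266 = 323.126.
Because errors are independent across components, Cov(Tᵢ,Tⱼ) = Cov(Xᵢ,Xⱼ); the off-diagonal part of the true-score variance is the same as above.
True-score variance = [11.9²·0.89 + 11.5²·0.73] + 49.266 = 222.575 + 49.266 = 271.841.
Reliability = 271.841 / 323.126 = 0.841.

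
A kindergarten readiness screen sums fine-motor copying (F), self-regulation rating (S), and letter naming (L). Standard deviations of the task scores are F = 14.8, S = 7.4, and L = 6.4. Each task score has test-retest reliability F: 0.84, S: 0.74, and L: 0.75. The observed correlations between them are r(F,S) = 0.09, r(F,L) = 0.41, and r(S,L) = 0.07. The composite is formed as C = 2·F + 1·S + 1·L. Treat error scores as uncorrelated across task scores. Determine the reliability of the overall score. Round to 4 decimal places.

0.8597

Var(C) = 2²·14.8² + 7.4² + 6.4² + 2·[2·14.8·7.4·0.09 + 2·14.8·6.4·0.41 + 7.4·6.4·0.07] = 971.88 + 201.398 = 1173.28.
Under uncorrelated errors the observed covariances equal the true-score covariances, so only the own-variance terms attenuate.
True-score variance = [2²·14.8²·0.84 + 7.4²·0.74 + 6.4²·0.75] + 201.398 = 807.217 + 201.398 = 1008.62.
Reliability = 1008.62 / 1173.28 = 0.8597.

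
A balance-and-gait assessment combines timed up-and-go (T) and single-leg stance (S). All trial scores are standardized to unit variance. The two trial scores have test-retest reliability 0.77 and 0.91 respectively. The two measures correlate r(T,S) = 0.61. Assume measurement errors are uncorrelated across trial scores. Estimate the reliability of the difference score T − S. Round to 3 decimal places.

0.590

Var(T−S) = 1 + 1 − 2·0.61 = 2 − 1.22 = 0.78.
Under uncorrelated errors the observed covariances equal the true-score covariances, so only the own-variance terms attenuate.
True-score variance = [0.77 + 0.91] − 1.22 = 1.68 − 1.22 = 0.46.
Reliability = 0.46 / 0.78 = 0.590.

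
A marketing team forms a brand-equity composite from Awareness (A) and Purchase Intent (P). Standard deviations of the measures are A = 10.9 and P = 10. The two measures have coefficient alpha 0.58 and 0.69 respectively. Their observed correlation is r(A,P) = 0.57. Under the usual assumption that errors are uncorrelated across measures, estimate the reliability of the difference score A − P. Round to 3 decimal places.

0.144

Var(A−P) = 10.9² + 10² − 2·10.9·10·0.57 = 218.81 − 124.26 = 94.55.
With uncorrelated errors the cross-covariances are all true-score covariance, so they carry over unchanged; only the diagonal terms shrink to ρᵢσᵢ².
True-score variance = [10.9²·0.58 + 10²·0.69] − 124.26 = 137.91 − 124.26 = 13.6498.
Reliability = 13.6498 / 94.55 = 0.144.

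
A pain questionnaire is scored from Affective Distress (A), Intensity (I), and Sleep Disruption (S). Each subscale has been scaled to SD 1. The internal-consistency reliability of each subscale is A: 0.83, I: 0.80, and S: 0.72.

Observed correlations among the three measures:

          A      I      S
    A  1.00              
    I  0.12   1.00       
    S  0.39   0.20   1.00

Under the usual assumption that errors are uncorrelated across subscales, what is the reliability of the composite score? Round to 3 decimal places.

0.853

Var(A+I+S) = 3 + 2·[0.12 + 0.39 + 0.20] = 3 + 1.42 = 4.42.
Under uncorrelated errors the observed covariances equal the true-score covariances, so only the own-variance terms attenuate.
True-score variance = [0.83 + 0.80 + 0.72] + 1.42 = 2.35 + 1.42 = 3.77.
Reliability = 3.77 / 4.42 = 0.853.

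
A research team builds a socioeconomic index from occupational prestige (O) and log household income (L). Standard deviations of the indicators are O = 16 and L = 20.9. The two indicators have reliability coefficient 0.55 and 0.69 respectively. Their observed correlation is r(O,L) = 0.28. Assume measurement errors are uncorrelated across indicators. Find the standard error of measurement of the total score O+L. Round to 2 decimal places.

15.83

Var(total) = 692.81 + 187.264 = 880.074.
True-score variance = 442.199 + 187.264 = 629.463, so reliability = 0.7152.
Error variance = 880.074 − 629.463 = 250.611; SEM = √250.611 = 15.83.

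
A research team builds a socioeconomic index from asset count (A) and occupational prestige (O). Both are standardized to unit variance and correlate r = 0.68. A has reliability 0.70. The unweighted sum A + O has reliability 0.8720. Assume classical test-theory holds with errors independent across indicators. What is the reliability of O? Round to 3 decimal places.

0.870

Var(A+O) = 2 + 2·0.68 = 3.360.
True-score variance = ρ_A + ρ_O + 2·0.68, so 0.8720 = (0.70 + ρ_O + 1.36) / 3.360.
ρ_O = 0.8720·3.360 − 0.70 − 1.36 = 0.870.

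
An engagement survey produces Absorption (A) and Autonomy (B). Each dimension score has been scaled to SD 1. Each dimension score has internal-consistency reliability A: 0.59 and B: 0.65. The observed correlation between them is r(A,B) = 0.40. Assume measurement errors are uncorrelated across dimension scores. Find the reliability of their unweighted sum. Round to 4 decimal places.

Var(A+B) = 2 + 2·[0.40] = 2 + 0.8 = 2.8.
With uncorrelated errors the cross-covariances are all true-score covariance, so they carry over unchanged; only the diagonal terms shrink to ρᵢσᵢ².
True-score variance = [0.59 + 0.65] + 0.8 = 1.24 + 0.8 = 2.04.
Reliability = 2.04 / 2.8 = 0.7286.

0.7286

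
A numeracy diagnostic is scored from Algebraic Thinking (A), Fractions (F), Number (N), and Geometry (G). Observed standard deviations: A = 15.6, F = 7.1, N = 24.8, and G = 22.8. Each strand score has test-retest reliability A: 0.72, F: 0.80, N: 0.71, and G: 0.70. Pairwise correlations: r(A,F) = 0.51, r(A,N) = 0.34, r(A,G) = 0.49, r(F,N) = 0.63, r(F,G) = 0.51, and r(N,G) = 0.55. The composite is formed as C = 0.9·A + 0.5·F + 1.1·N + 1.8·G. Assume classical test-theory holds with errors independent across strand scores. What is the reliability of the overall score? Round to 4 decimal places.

0.8447

Var(C) = 0.9²·15.6² + 0.5²·7.1² + 1.1²·24.8² + 1.8²·22.8² + 2·[0.45·15.6·7.1·0.51 + 0.99·15.6·24.8·0.34 + 1.62·15.6·22.8·0.49 + 0.55·7.1·24.8·0.63 + 0.9·7.1·22.8·0.51 + 1.98·24.8·22.8·0.55] = 2638.2 + 2378.12 = 5016.33.
With uncorrelated errors the cross-covariances are all true-score covariance, so they carry over unchanged; only the diagonal terms shrink to ρᵢσᵢ².
True-score variance = [0.9²·15.6²·0.72 + 0.5²·7.1²·0.80 + 1.1²·24.8²·0.71 + 1.8²·22.8²·0.70] + 2378.12 = 1859.39 + 2378.12 = 4237.51.
Reliability = 4237.51 / 5016.33 = 0.8447.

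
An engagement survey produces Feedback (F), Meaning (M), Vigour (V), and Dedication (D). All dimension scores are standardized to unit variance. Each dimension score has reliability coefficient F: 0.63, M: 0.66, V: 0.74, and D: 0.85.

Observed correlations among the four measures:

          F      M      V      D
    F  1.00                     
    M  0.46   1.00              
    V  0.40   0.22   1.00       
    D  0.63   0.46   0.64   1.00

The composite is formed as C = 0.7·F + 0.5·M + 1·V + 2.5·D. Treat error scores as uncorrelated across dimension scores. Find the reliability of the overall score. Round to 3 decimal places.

0.906

Var(C) = 0.7² + 0.5² + 1 + 2.5² + 2·[0.35·0.46 + 0.7·0.40 + 1.75·0.63 + 0.5·0.22 + 1.25·0.46 + 2.5·0.64] = 7.99 + 7.657 = 15.647.
Under uncorrelated errors the observed covariances equal the true-score covariances, so only the own-variance terms attenuate.
True-score variance = [0.7²·0.63 + 0.5²·0.66 + 0.74 + 2.5²·0.85] + 7.657 = 6.5262 + 7.657 = 14.1832.
Reliability = 14.1832 / 15.647 = 0.906.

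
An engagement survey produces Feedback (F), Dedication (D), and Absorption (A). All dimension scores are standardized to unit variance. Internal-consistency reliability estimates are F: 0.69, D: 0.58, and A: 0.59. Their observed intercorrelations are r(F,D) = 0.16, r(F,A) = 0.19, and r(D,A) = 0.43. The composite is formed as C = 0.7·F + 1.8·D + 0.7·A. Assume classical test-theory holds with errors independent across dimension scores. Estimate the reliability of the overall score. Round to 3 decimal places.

Var(C) = 0.7² + 1.8² + 0.7² + 2·[1.26·0.16 + 0.49·0.19 + 1.26·0.43] = 4.22 + 1.673 = 5.893.
With uncorrelated errors the cross-covariances are all true-score covariance, so they carry over unchanged; only the diagonal terms shrink to ρᵢσᵢ².
True-score variance = [0.7²·0.69 + 1.8²·0.58 + 0.7²·0.59] + 1.673 = 2.5064 + 1.673 = 4.1794.
Reliability = 4.1794 / 5.893 = 0.709.

0.709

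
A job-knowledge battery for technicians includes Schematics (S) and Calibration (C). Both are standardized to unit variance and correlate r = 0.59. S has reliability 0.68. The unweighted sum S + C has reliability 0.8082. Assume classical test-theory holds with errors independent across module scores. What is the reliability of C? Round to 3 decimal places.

Var(S+C) = 2 + 2·0.59 = 3.180.
True-score variance = ρ_S + ρ_C + 2·0.59, so 0.8082 = (0.68 + ρ_C + 1.18) / 3.180.
ρ_C = 0.8082·3.180 − 0.68 − 1.18 = 0.710.

0.710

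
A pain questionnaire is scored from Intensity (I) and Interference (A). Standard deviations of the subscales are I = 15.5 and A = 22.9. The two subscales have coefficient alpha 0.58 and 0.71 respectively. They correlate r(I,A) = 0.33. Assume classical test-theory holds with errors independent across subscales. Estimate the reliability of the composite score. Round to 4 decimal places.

0.7467

Var(I+A) = 15.5² + 22.9² + 2·[15.5·22.9·0.33] = 764.66 + 234.267 = 998.927.
Because errors are independent across components, Cov(Tᵢ,Tⱼ) = Cov(Xᵢ,Xⱼ); the off-diagonal part of the true-score variance is the same as above.
True-score variance = [15.5²·0.58 + 22.9²·0.71] + 234.267 = 511.676 + 234.267 = 745.943.
Reliability = 745.943 / 998.927 = 0.7467.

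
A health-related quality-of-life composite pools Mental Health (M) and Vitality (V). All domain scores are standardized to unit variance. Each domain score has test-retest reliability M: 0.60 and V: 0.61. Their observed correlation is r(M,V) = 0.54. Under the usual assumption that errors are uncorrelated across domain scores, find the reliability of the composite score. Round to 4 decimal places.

Var(M+V) = 2 + 2·[0.54] = 2 + 1.08 = 3.08.
Under uncorrelated errors the observed covariances equal the true-score covariances, so only the own-variance terms attenuate.
True-score variance = [0.60 + 0.61] + 1.08 = 1.21 + 1.08 = 2.29.
Reliability = 2.29 / 3.08 = 0.7435.

0.7435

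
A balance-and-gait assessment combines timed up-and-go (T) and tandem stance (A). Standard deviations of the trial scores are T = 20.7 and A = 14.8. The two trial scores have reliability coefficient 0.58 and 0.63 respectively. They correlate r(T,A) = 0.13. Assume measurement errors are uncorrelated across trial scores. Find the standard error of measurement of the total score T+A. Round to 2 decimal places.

16.16

Var(total) = 647.53 + 79.6536 = 727.184.
True-score variance = 386.519 + 79.6536 = 466.173, so reliability = 0.6411.
Error variance = 727.184 − 466.173 = 261.011; SEM = √261.011 = 16.16.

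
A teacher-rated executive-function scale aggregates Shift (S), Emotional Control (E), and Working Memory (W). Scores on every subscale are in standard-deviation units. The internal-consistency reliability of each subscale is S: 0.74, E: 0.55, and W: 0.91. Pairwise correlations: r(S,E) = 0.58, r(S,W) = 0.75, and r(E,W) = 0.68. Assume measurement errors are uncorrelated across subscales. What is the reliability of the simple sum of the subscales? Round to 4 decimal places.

0.8860

Var(S+E+W) = 3 + 2·[0.58 + 0.75 + 0.68] = 3 + 4.02 = 7.02.
Under uncorrelated errors the observed covariances equal the true-score covariances, so only the own-variance terms attenuate.
True-score variance = [0.74 + 0.55 + 0.91] + 4.02 = 2.2 + 4.02 = 6.22.
Reliability = 6.22 / 7.02 = 0.8860.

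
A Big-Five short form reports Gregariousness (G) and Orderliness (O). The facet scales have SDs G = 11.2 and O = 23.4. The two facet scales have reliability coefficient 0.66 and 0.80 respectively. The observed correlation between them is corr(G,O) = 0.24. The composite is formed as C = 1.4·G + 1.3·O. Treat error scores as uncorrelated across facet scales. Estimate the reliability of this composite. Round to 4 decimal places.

0.8081

Var(C) = 1.4²·11.2² + 1.3²·23.4² + 2·[1.82·11.2·23.4·0.24] = 1171.24 + 228.953 = 1400.19.
Under uncorrelated errors the observed covariances equal the true-score covariances, so only the own-variance terms attenuate.
True-score variance = [1.4²·11.2²·0.66 + 1.3²·23.4²·0.80] + 228.953 = 902.57 + 228.953 = 1131.52.
Reliability = 1131.52 / 1400.19 = 0.8081.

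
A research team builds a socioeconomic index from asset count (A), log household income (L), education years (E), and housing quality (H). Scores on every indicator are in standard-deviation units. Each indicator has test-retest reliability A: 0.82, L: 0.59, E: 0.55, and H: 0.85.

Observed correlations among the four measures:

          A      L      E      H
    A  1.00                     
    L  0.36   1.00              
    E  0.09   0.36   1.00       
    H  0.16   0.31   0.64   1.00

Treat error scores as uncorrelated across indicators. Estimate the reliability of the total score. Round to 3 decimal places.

0.848

Var(A+L+E+H) = 4 + 2·[0.36 + 0.09 + 0.16 + 0.36 + 0.31 + 0.64] = 4 + 3.84 = 7.84.
Under uncorrelated errors the observed covariances equal the true-score covariances, so only the own-variance terms attenuate.
True-score variance = [0.82 + 0.59 + 0.55 + 0.85] + 3.84 = 2.81 + 3.84 = 6.65.
Reliability = 6.65 / 7.84 = 0.848.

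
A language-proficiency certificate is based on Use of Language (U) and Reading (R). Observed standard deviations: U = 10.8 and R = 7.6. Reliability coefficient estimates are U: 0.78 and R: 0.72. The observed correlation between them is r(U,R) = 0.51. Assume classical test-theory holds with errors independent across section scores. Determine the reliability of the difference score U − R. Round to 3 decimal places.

Var(U−R) = 10.8² + 7.6² − 2·10.8·7.6·0.51 = 174.4 − 83.7216 = 90.6784.
With uncorrelated errors the cross-covariances are all true-score covariance, so they carry over unchanged; only the diagonal terms shrink to ρᵢσᵢ².
True-score variance = [10.8²·0.78 + 7.6²·0.72] − 83.7216 = 132.566 − 83.7216 = 48.8448.
Reliability = 48.8448 / 90.6784 = 0.539.

0.539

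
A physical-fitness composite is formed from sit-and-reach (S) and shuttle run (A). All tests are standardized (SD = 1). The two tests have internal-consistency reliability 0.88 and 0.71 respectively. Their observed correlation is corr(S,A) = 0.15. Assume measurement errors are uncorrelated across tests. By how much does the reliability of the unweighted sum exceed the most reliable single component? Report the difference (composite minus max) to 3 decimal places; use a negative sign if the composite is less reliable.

-0.058

Var(sum) = 2 + 0.3 = 2.3; true-score variance = 1.59 + 0.3 = 1.89; composite reliability = 0.8217.
Max component reliability = 0.8800.
Difference = 0.8217 − 0.8800 = -0.058.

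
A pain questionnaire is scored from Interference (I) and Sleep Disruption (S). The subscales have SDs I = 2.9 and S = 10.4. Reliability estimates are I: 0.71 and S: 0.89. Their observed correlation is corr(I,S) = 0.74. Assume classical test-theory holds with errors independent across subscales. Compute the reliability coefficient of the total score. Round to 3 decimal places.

0.911

Var(I+S) = 2.9² + 10.4² + 2·[2.9·10.4·0.74] = 116.57 + 44.6368 = 161.207.
Under uncorrelated errors the observed covariances equal the true-score covariances, so only the own-variance terms attenuate.
True-score variance = [2.9²·0.71 + 10.4²·0.89] + 44.6368 = 102.234 + 44.6368 = 146.87.
Reliability = 146.87 / 161.207 = 0.911.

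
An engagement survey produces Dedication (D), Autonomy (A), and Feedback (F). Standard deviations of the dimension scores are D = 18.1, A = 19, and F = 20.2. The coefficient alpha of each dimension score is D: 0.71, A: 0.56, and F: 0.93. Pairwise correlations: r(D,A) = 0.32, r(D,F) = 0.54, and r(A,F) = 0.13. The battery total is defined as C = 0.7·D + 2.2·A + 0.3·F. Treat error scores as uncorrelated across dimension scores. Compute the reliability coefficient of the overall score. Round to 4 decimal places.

0.6637

Var(C) = 0.7²·18.1² + 2.2²·19² + 0.3²·20.2² + 2·[1.54·18.1·19·0.32 + 0.21·18.1·20.2·0.54 + 0.66·19·20.2·0.13] = 1944.49 + 487.731 = 2432.22.
Because errors are independent across components, Cov(Tᵢ,Tⱼ) = Cov(Xᵢ,Xⱼ); the off-diagonal part of the true-score variance is the same as above.
True-score variance = [0.7²·18.1²·0.71 + 2.2²·19²·0.56 + 0.3²·20.2²·0.93] + 487.731 = 1126.58 + 487.731 = 1614.31.
Reliability = 1614.31 / 2432.22 = 0.6637.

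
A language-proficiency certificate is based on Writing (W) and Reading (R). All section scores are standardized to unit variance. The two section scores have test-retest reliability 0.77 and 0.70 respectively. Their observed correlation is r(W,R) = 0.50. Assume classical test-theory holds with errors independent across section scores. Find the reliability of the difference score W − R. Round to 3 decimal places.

Var(W−R) = 1 + 1 − 2·0.50 = 2 − 1 = 1.
Under uncorrelated errors the observed covariances equal the true-score covariances, so only the own-variance terms attenuate.
True-score variance = [0.77 + 0.70] − 1 = 1.47 − 1 = 0.47.
Reliability = 0.47 / 1 = 0.470.

0.470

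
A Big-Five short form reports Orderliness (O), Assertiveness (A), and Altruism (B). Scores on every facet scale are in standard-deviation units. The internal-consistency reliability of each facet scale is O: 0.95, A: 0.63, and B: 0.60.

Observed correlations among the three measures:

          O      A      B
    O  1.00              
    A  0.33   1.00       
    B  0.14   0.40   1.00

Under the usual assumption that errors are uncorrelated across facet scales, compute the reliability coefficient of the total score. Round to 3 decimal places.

Var(O+A+B) = 3 + 2·[0.33 + 0.14 + 0.40] = 3 + 1.74 = 4.74.
With uncorrelated errors the cross-covariances are all true-score covariance, so they carry over unchanged; only the diagonal terms shrink to ρᵢσᵢ².
True-score variance = [0.95 + 0.63 + 0.60] + 1.74 = 2.18 + 1.74 = 3.92.
Reliability = 3.92 / 4.74 = 0.827.

0.827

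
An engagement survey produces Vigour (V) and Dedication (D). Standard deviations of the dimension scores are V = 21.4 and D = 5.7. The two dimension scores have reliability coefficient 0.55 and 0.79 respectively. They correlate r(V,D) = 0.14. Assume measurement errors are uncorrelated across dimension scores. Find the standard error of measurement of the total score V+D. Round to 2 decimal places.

Var(total) = 490.45 + 34.1544 = 524.604.
True-score variance = 277.545 + 34.1544 = 311.7, so reliability = 0.5942.
Error variance = 524.604 − 311.7 = 212.905; SEM = √212.905 = 14.59.

14.59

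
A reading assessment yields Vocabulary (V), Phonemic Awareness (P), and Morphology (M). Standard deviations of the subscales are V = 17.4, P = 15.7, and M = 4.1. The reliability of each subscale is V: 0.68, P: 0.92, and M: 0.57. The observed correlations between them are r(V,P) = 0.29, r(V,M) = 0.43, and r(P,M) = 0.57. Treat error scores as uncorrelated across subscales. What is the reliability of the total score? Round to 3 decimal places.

Var(V+P+M) = 17.4² + 15.7² + 4.1² + 2·[17.4·15.7·0.29 + 17.4·4.1·0.43 + 15.7·4.1·0.57] = 566.06 + 293.179 = 859.239.
Under uncorrelated errors the observed covariances equal the true-score covariances, so only the own-variance terms attenuate.
True-score variance = [17.4²·0.68 + 15.7²·0.92 + 4.1²·0.57] + 293.179 = 442.229 + 293.179 = 735.408.
Reliability = 735.408 / 859.239 = 0.856.

0.856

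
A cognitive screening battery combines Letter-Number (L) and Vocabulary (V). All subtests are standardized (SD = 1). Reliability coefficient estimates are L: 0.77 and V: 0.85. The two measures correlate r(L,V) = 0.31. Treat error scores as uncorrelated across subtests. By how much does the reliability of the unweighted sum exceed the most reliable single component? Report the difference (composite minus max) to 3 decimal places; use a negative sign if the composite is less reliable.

0.005

Var(sum) = 2 + 0.62 = 2.62; true-score variance = 1.62 + 0.62 = 2.24; composite reliability = 0.8550.
Max component reliability = 0.8500.
Difference = 0.8550 − 0.8500 = 0.005.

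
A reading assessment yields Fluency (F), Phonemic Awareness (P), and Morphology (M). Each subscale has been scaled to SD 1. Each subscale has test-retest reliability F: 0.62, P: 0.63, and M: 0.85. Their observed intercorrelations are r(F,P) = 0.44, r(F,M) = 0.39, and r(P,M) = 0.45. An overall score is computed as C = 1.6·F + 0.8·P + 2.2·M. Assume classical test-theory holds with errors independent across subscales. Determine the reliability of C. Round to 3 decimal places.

Var(C) = 1.6² + 0.8² + 2.2² + 2·[1.28·0.44 + 3.52·0.39 + 1.76·0.45] = 8.04 + 5.456 = 13.496.
With uncorrelated errors the cross-covariances are all true-score covariance, so they carry over unchanged; only the diagonal terms shrink to ρᵢσᵢ².
True-score variance = [1.6²·0.62 + 0.8²·0.63 + 2.2²·0.85] + 5.456 = 6.1044 + 5.456 = 11.5604.
Reliability = 11.5604 / 13.496 = 0.857.

0.857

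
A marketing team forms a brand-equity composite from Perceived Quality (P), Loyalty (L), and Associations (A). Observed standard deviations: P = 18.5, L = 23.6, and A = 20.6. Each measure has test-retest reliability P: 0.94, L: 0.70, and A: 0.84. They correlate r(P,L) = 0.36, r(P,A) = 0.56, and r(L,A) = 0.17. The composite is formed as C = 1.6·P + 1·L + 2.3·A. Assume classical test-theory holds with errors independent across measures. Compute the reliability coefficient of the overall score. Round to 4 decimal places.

Var(C) = 1.6²·18.5² + 23.6² + 2.3²·20.6² + 2·[1.6·18.5·23.6·0.36 + 3.68·18.5·20.6·0.56 + 2.3·23.6·20.6·0.17] = 3677.98 + 2453.88 = 6131.87.
Because errors are independent across components, Cov(Tᵢ,Tⱼ) = Cov(Xᵢ,Xⱼ); the off-diagonal part of the true-score variance is the same as above.
True-score variance = [1.6²·18.5²·0.94 + 23.6²·0.70 + 2.3²·20.6²·0.84] + 2453.88 = 3099.15 + 2453.88 = 5553.03.
Reliability = 5553.03 / 6131.87 = 0.9056.

0.9056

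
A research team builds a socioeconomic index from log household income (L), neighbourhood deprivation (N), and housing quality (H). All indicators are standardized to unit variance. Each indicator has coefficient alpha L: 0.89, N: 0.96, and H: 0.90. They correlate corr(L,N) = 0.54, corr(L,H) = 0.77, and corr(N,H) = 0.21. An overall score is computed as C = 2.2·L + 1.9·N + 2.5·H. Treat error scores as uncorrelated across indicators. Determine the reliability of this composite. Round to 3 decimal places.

0.956

Var(C) = 2.2² + 1.9² + 2.5² + 2·[4.18·0.54 + 5.5·0.77 + 4.75·0.21] = 14.7 + 14.9794 = 29.6794.
With uncorrelated errors the cross-covariances are all true-score covariance, so they carry over unchanged; only the diagonal terms shrink to ρᵢσᵢ².
True-score variance = [2.2²·0.89 + 1.9²·0.96 + 2.5²·0.90] + 14.9794 = 13.3982 + 14.9794 = 28.3776.
Reliability = 28.3776 / 29.6794 = 0.956.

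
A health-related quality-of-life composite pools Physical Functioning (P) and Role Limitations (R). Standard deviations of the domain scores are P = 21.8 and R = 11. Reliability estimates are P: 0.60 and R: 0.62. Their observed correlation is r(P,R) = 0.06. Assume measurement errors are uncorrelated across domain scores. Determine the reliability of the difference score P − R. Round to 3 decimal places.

0.584

Var(P−R) = 21.8² + 11² − 2·21.8·11·0.06 = 596.24 − 28.776 = 567.464.
Under uncorrelated errors the observed covariances equal the true-score covariances, so only the own-variance terms attenuate.
True-score variance = [21.8²·0.60 + 11²·0.62] − 28.776 = 360.164 − 28.776 = 331.388.
Reliability = 331.388 / 567.464 = 0.584.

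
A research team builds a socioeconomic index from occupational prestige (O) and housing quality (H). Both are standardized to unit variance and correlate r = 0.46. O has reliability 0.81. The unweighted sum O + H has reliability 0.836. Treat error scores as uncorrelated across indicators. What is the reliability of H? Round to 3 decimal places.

0.711

Var(O+H) = 2 + 2·0.46 = 2.920.
True-score variance = ρ_O + ρ_H + 2·0.46, so 0.836 = (0.81 + ρ_H + 0.92) / 2.920.
ρ_H = 0.836·2.920 − 0.81 − 0.92 = 0.711.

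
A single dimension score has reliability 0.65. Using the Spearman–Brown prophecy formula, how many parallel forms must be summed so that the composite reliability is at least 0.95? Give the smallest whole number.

k ≥ ρ*(1−ρ₁)/(ρ₁(1−ρ*)) = 0.95·0.35 / (0.65·0.05) = 10.231.
Smallest integer k = 11.

11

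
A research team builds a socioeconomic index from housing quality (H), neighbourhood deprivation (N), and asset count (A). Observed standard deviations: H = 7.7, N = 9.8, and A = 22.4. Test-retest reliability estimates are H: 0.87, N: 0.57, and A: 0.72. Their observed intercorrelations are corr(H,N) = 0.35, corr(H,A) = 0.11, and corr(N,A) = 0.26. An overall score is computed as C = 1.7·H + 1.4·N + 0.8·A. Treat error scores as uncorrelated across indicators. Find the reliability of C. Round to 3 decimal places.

Var(C) = 1.7²·7.7² + 1.4²·9.8² + 0.8²·22.4² + 2·[2.38·7.7·9.8·0.35 + 1.36·7.7·22.4·0.11 + 1.12·9.8·22.4·0.26] = 680.713 + 305.171 = 985.884.
Because errors are independent across components, Cov(Tᵢ,Tⱼ) = Cov(Xᵢ,Xⱼ); the off-diagonal part of the true-score variance is the same as above.
True-score variance = [1.7²·7.7²·0.87 + 1.4²·9.8²·0.57 + 0.8²·22.4²·0.72] + 305.171 = 487.58 + 305.171 = 792.751.
Reliability = 792.751 / 985.884 = 0.804.

0.804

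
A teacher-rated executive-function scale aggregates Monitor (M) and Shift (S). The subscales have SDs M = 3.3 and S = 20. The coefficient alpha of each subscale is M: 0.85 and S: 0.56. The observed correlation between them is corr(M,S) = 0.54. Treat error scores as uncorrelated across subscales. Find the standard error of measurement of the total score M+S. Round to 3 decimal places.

Var(total) = 410.89 + 71.28 = 482.17.
True-score variance = 233.257 + 71.28 = 304.537, so reliability = 0.6316.
Error variance = 482.17 − 304.537 = 177.633; SEM = √177.633 = 13.328.

13.328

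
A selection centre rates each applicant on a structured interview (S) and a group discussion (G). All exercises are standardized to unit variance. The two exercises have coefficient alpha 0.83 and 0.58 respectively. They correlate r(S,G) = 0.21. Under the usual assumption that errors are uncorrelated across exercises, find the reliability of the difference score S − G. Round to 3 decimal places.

0.627

Var(S−G) = 1 + 1 − 2·0.21 = 2 − 0.42 = 1.58.
Because errors are independent across components, Cov(Tᵢ,Tⱼ) = Cov(Xᵢ,Xⱼ); the off-diagonal part of the true-score variance is the same as above.
True-score variance = [0.83 + 0.58] − 0.42 = 1.41 − 0.42 = 0.99.
Reliability = 0.99 / 1.58 = 0.627.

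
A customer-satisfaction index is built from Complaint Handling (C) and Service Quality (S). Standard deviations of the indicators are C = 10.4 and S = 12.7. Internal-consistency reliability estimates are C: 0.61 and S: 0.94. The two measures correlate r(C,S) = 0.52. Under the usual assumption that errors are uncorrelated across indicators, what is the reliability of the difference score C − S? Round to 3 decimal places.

0.607

Var(C−S) = 10.4² + 12.7² − 2·10.4·12.7·0.52 = 269.45 − 137.363 = 132.087.
Because errors are independent across components, Cov(Tᵢ,Tⱼ) = Cov(Xᵢ,Xⱼ); the off-diagonal part of the true-score variance is the same as above.
True-score variance = [10.4²·0.61 + 12.7²·0.94] − 137.363 = 217.59 − 137.363 = 80.227.
Reliability = 80.227 / 132.087 = 0.607.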